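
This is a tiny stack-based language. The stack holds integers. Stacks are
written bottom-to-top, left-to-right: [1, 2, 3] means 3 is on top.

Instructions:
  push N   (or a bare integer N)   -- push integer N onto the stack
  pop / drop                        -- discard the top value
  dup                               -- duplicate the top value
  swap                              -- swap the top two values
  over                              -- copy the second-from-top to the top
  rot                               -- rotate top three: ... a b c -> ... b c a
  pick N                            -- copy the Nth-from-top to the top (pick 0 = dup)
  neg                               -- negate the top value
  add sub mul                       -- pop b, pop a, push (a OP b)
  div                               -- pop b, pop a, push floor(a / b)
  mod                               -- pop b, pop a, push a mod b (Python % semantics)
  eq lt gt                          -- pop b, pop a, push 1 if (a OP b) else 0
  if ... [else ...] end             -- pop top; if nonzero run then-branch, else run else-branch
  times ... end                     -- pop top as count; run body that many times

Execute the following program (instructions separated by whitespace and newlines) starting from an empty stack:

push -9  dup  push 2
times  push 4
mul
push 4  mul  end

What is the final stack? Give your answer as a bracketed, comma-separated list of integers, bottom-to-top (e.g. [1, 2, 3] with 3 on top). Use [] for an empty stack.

After 'push -9': [-9]
After 'dup': [-9, -9]
After 'push 2': [-9, -9, 2]
After 'times': [-9, -9]
After 'push 4': [-9, -9, 4]
After 'mul': [-9, -36]
After 'push 4': [-9, -36, 4]
After 'mul': [-9, -144]
After 'push 4': [-9, -144, 4]
After 'mul': [-9, -576]
After 'push 4': [-9, -576, 4]
After 'mul': [-9, -2304]

Answer: [-9, -2304]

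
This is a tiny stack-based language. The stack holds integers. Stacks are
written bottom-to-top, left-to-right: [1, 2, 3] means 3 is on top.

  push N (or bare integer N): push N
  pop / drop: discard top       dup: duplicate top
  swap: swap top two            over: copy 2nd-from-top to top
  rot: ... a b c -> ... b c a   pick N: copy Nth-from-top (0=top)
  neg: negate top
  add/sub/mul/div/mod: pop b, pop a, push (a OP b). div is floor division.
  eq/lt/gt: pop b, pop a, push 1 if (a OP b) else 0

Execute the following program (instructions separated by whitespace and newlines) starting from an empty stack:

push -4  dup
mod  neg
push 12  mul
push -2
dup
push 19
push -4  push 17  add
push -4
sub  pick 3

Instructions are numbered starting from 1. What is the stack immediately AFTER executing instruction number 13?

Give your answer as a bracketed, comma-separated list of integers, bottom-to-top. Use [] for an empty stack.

Answer: [0, -2, -2, 19, 13, -4]

Derivation:
Step 1 ('push -4'): [-4]
Step 2 ('dup'): [-4, -4]
Step 3 ('mod'): [0]
Step 4 ('neg'): [0]
Step 5 ('push 12'): [0, 12]
Step 6 ('mul'): [0]
Step 7 ('push -2'): [0, -2]
Step 8 ('dup'): [0, -2, -2]
Step 9 ('push 19'): [0, -2, -2, 19]
Step 10 ('push -4'): [0, -2, -2, 19, -4]
Step 11 ('push 17'): [0, -2, -2, 19, -4, 17]
Step 12 ('add'): [0, -2, -2, 19, 13]
Step 13 ('push -4'): [0, -2, -2, 19, 13, -4]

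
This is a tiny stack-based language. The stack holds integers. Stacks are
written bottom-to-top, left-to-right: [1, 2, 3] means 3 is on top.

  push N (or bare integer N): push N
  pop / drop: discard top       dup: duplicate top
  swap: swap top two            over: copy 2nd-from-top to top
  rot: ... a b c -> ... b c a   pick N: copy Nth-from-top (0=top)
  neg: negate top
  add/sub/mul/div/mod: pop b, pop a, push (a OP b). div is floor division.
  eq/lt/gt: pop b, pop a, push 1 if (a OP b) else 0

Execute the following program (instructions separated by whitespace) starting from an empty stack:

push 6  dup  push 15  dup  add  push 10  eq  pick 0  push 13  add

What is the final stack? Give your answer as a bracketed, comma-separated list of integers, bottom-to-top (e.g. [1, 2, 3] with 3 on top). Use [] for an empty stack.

Answer: [6, 6, 0, 13]

Derivation:
After 'push 6': [6]
After 'dup': [6, 6]
After 'push 15': [6, 6, 15]
After 'dup': [6, 6, 15, 15]
After 'add': [6, 6, 30]
After 'push 10': [6, 6, 30, 10]
After 'eq': [6, 6, 0]
After 'pick 0': [6, 6, 0, 0]
After 'push 13': [6, 6, 0, 0, 13]
After 'add': [6, 6, 0, 13]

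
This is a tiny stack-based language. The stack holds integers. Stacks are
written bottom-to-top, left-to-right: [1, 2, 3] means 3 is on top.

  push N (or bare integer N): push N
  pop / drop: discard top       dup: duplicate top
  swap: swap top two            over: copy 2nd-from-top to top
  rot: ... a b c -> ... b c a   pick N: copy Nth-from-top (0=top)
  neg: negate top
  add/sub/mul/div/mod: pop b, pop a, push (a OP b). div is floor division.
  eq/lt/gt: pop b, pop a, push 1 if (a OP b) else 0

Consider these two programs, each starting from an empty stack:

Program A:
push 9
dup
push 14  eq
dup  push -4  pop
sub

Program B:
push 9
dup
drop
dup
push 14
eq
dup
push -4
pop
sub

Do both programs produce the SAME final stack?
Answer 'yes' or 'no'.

Program A trace:
  After 'push 9': [9]
  After 'dup': [9, 9]
  After 'push 14': [9, 9, 14]
  After 'eq': [9, 0]
  After 'dup': [9, 0, 0]
  After 'push -4': [9, 0, 0, -4]
  After 'pop': [9, 0, 0]
  After 'sub': [9, 0]
Program A final stack: [9, 0]

Program B trace:
  After 'push 9': [9]
  After 'dup': [9, 9]
  After 'drop': [9]
  After 'dup': [9, 9]
  After 'push 14': [9, 9, 14]
  After 'eq': [9, 0]
  After 'dup': [9, 0, 0]
  After 'push -4': [9, 0, 0, -4]
  After 'pop': [9, 0, 0]
  After 'sub': [9, 0]
Program B final stack: [9, 0]
Same: yes

Answer: yes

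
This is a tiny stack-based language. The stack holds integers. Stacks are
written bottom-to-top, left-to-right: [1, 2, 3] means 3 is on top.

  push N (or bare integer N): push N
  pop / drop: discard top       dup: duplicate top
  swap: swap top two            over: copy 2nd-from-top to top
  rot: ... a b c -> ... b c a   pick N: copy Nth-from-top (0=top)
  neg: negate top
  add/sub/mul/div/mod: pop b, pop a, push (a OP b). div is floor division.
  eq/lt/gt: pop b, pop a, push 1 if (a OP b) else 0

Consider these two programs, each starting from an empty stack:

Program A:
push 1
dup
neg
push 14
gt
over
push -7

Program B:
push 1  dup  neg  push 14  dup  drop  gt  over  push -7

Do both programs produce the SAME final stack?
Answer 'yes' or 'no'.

Program A trace:
  After 'push 1': [1]
  After 'dup': [1, 1]
  After 'neg': [1, -1]
  After 'push 14': [1, -1, 14]
  After 'gt': [1, 0]
  After 'over': [1, 0, 1]
  After 'push -7': [1, 0, 1, -7]
Program A final stack: [1, 0, 1, -7]

Program B trace:
  After 'push 1': [1]
  After 'dup': [1, 1]
  After 'neg': [1, -1]
  After 'push 14': [1, -1, 14]
  After 'dup': [1, -1, 14, 14]
  After 'drop': [1, -1, 14]
  After 'gt': [1, 0]
  After 'over': [1, 0, 1]
  After 'push -7': [1, 0, 1, -7]
Program B final stack: [1, 0, 1, -7]
Same: yes

Answer: yes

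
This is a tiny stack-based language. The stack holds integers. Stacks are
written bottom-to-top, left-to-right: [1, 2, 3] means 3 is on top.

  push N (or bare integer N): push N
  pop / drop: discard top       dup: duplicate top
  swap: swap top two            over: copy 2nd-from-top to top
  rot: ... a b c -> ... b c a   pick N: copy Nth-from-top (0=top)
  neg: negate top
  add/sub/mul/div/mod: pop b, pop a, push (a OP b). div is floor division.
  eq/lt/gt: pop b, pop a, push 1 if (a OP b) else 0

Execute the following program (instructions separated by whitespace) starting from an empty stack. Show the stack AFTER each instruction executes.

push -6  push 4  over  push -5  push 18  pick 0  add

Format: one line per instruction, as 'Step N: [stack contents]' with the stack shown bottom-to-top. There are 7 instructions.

Step 1: [-6]
Step 2: [-6, 4]
Step 3: [-6, 4, -6]
Step 4: [-6, 4, -6, -5]
Step 5: [-6, 4, -6, -5, 18]
Step 6: [-6, 4, -6, -5, 18, 18]
Step 7: [-6, 4, -6, -5, 36]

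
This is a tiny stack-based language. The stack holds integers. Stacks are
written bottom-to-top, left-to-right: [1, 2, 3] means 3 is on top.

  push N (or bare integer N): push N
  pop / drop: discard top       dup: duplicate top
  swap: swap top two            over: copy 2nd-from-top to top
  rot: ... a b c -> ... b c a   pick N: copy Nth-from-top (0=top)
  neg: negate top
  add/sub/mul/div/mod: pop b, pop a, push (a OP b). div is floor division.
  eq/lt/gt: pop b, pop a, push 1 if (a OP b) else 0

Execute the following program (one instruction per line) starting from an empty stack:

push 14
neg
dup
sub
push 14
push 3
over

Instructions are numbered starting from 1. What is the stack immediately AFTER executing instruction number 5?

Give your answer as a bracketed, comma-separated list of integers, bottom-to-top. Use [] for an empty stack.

Step 1 ('push 14'): [14]
Step 2 ('neg'): [-14]
Step 3 ('dup'): [-14, -14]
Step 4 ('sub'): [0]
Step 5 ('push 14'): [0, 14]

Answer: [0, 14]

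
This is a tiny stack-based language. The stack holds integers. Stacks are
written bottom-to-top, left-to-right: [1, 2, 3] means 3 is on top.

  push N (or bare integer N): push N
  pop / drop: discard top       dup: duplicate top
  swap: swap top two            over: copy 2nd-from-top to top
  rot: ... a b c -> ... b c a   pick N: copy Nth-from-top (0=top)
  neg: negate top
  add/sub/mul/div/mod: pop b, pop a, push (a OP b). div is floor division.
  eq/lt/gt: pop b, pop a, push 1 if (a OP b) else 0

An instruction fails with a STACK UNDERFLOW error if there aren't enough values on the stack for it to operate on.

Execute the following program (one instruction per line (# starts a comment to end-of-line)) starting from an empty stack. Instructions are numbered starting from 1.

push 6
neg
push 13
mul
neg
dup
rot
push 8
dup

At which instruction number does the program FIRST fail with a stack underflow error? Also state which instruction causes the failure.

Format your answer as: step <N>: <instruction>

Step 1 ('push 6'): stack = [6], depth = 1
Step 2 ('neg'): stack = [-6], depth = 1
Step 3 ('push 13'): stack = [-6, 13], depth = 2
Step 4 ('mul'): stack = [-78], depth = 1
Step 5 ('neg'): stack = [78], depth = 1
Step 6 ('dup'): stack = [78, 78], depth = 2
Step 7 ('rot'): needs 3 value(s) but depth is 2 — STACK UNDERFLOW

Answer: step 7: rot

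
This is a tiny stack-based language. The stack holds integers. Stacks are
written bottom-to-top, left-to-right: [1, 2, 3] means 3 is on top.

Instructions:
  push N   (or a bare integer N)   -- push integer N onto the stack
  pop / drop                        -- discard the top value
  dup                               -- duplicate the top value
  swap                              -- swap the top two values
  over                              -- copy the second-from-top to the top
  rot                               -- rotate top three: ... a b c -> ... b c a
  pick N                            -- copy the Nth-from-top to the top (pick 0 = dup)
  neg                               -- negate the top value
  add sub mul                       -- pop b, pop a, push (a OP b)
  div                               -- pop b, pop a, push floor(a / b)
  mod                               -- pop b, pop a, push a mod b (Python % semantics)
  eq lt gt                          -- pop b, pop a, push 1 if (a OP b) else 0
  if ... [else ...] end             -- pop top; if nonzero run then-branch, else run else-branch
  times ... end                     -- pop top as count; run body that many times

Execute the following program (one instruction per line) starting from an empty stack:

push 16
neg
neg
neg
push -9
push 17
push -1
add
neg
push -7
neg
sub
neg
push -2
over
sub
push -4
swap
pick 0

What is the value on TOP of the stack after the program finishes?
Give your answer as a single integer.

After 'push 16': [16]
After 'neg': [-16]
After 'neg': [16]
After 'neg': [-16]
After 'push -9': [-16, -9]
After 'push 17': [-16, -9, 17]
After 'push -1': [-16, -9, 17, -1]
After 'add': [-16, -9, 16]
After 'neg': [-16, -9, -16]
After 'push -7': [-16, -9, -16, -7]
After 'neg': [-16, -9, -16, 7]
After 'sub': [-16, -9, -23]
After 'neg': [-16, -9, 23]
After 'push -2': [-16, -9, 23, -2]
After 'over': [-16, -9, 23, -2, 23]
After 'sub': [-16, -9, 23, -25]
After 'push -4': [-16, -9, 23, -25, -4]
After 'swap': [-16, -9, 23, -4, -25]
After 'pick 0': [-16, -9, 23, -4, -25, -25]

Answer: -25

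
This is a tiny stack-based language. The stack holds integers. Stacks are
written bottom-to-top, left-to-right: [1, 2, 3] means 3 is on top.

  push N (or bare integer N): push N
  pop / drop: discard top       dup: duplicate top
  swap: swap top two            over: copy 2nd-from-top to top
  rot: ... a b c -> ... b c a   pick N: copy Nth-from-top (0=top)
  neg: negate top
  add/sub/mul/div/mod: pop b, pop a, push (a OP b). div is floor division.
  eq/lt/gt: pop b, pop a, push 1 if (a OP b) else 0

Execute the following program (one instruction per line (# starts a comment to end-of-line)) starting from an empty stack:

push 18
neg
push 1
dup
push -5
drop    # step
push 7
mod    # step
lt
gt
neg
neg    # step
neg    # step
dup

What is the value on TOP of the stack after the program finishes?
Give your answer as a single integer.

Answer: 0

Derivation:
After 'push 18': [18]
After 'neg': [-18]
After 'push 1': [-18, 1]
After 'dup': [-18, 1, 1]
After 'push -5': [-18, 1, 1, -5]
After 'drop': [-18, 1, 1]
After 'push 7': [-18, 1, 1, 7]
After 'mod': [-18, 1, 1]
After 'lt': [-18, 0]
After 'gt': [0]
After 'neg': [0]
After 'neg': [0]
After 'neg': [0]
After 'dup': [0, 0]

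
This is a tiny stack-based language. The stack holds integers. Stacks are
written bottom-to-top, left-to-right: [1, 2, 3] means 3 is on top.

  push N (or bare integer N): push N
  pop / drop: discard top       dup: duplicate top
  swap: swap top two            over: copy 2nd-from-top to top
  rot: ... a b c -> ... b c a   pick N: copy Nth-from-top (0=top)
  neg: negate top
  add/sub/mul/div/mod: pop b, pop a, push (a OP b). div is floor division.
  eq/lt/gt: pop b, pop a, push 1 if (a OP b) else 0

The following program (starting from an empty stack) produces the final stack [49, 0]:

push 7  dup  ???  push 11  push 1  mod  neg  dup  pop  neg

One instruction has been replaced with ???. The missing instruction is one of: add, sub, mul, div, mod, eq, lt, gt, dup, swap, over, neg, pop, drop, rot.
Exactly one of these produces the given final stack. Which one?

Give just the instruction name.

Stack before ???: [7, 7]
Stack after ???:  [49]
The instruction that transforms [7, 7] -> [49] is: mul

Answer: mul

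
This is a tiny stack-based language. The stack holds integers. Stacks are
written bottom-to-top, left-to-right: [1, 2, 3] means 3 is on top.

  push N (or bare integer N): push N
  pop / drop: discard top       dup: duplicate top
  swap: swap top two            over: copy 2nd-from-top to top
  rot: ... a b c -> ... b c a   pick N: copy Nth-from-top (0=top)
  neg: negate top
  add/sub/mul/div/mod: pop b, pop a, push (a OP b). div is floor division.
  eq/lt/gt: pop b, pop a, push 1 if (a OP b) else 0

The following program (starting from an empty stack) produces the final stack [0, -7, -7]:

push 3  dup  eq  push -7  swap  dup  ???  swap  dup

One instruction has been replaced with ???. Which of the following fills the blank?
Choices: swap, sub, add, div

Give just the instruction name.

Answer: sub

Derivation:
Stack before ???: [-7, 1, 1]
Stack after ???:  [-7, 0]
Checking each choice:
  swap: produces [-7, 1, 1, 1]
  sub: MATCH
  add: produces [2, -7, -7]
  div: produces [1, -7, -7]


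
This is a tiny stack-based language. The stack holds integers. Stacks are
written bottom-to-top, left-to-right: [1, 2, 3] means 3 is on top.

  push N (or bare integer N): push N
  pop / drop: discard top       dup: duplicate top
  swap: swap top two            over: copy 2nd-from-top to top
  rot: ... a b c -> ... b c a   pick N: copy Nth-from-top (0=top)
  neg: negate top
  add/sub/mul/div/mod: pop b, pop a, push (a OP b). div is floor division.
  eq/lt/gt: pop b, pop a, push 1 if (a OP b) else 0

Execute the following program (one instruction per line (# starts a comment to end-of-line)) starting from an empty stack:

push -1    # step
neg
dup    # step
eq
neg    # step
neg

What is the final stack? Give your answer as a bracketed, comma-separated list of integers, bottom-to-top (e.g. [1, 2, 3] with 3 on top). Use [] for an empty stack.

Answer: [1]

Derivation:
After 'push -1': [-1]
After 'neg': [1]
After 'dup': [1, 1]
After 'eq': [1]
After 'neg': [-1]
After 'neg': [1]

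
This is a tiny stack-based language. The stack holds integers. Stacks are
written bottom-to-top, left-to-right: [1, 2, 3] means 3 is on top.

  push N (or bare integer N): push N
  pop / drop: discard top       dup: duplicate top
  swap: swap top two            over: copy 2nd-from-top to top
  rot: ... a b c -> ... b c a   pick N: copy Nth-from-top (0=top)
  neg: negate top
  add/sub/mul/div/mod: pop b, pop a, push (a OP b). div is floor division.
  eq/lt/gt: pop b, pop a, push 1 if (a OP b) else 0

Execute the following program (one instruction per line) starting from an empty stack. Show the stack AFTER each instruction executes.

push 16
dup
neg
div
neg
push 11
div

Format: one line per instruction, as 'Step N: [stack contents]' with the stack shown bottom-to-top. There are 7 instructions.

Step 1: [16]
Step 2: [16, 16]
Step 3: [16, -16]
Step 4: [-1]
Step 5: [1]
Step 6: [1, 11]
Step 7: [0]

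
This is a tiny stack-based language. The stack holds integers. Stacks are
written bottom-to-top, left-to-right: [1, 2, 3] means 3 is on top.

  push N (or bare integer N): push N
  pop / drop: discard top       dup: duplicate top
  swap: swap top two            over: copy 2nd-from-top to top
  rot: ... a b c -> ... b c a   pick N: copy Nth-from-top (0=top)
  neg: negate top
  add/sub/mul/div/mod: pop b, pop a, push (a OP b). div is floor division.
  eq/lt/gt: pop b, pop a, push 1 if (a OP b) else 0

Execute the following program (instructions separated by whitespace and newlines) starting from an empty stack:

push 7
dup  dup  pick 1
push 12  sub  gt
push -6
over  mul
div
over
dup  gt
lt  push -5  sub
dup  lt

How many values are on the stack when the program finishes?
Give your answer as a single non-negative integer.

Answer: 3

Derivation:
After 'push 7': stack = [7] (depth 1)
After 'dup': stack = [7, 7] (depth 2)
After 'dup': stack = [7, 7, 7] (depth 3)
After 'pick 1': stack = [7, 7, 7, 7] (depth 4)
After 'push 12': stack = [7, 7, 7, 7, 12] (depth 5)
After 'sub': stack = [7, 7, 7, -5] (depth 4)
After 'gt': stack = [7, 7, 1] (depth 3)
After 'push -6': stack = [7, 7, 1, -6] (depth 4)
After 'over': stack = [7, 7, 1, -6, 1] (depth 5)
After 'mul': stack = [7, 7, 1, -6] (depth 4)
After 'div': stack = [7, 7, -1] (depth 3)
After 'over': stack = [7, 7, -1, 7] (depth 4)
After 'dup': stack = [7, 7, -1, 7, 7] (depth 5)
After 'gt': stack = [7, 7, -1, 0] (depth 4)
After 'lt': stack = [7, 7, 1] (depth 3)
After 'push -5': stack = [7, 7, 1, -5] (depth 4)
After 'sub': stack = [7, 7, 6] (depth 3)
After 'dup': stack = [7, 7, 6, 6] (depth 4)
After 'lt': stack = [7, 7, 0] (depth 3)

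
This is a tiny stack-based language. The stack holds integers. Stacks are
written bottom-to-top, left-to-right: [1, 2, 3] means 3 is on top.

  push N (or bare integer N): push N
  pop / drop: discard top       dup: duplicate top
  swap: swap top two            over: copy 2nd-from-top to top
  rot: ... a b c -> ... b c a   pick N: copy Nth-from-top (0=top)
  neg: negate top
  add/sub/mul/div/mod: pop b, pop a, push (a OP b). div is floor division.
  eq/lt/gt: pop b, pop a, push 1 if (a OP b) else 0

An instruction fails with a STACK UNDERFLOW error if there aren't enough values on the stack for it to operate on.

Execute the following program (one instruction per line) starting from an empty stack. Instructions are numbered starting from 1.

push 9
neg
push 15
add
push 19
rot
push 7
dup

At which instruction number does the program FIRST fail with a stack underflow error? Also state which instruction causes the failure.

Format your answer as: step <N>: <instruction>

Step 1 ('push 9'): stack = [9], depth = 1
Step 2 ('neg'): stack = [-9], depth = 1
Step 3 ('push 15'): stack = [-9, 15], depth = 2
Step 4 ('add'): stack = [6], depth = 1
Step 5 ('push 19'): stack = [6, 19], depth = 2
Step 6 ('rot'): needs 3 value(s) but depth is 2 — STACK UNDERFLOW

Answer: step 6: rot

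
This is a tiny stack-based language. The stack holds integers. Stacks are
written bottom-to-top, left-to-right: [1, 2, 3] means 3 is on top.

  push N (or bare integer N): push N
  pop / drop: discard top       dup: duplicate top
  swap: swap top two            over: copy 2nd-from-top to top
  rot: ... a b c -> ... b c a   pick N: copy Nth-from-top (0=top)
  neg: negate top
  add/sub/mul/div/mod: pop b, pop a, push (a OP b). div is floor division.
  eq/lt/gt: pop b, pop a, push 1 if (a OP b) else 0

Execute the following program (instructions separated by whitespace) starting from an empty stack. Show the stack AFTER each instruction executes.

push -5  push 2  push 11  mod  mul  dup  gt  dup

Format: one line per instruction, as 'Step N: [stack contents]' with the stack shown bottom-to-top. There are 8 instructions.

Step 1: [-5]
Step 2: [-5, 2]
Step 3: [-5, 2, 11]
Step 4: [-5, 2]
Step 5: [-10]
Step 6: [-10, -10]
Step 7: [0]
Step 8: [0, 0]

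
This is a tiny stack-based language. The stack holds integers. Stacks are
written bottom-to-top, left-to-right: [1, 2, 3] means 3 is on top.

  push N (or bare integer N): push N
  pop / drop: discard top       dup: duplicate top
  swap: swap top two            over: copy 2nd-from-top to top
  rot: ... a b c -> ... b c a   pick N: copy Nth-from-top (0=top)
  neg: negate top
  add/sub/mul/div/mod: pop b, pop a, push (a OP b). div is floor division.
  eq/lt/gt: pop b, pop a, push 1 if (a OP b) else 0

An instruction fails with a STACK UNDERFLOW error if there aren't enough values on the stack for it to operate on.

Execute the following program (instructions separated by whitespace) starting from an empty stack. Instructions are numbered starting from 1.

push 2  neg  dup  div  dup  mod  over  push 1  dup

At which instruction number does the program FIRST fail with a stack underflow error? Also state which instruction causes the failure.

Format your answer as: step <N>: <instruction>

Answer: step 7: over

Derivation:
Step 1 ('push 2'): stack = [2], depth = 1
Step 2 ('neg'): stack = [-2], depth = 1
Step 3 ('dup'): stack = [-2, -2], depth = 2
Step 4 ('div'): stack = [1], depth = 1
Step 5 ('dup'): stack = [1, 1], depth = 2
Step 6 ('mod'): stack = [0], depth = 1
Step 7 ('over'): needs 2 value(s) but depth is 1 — STACK UNDERFLOW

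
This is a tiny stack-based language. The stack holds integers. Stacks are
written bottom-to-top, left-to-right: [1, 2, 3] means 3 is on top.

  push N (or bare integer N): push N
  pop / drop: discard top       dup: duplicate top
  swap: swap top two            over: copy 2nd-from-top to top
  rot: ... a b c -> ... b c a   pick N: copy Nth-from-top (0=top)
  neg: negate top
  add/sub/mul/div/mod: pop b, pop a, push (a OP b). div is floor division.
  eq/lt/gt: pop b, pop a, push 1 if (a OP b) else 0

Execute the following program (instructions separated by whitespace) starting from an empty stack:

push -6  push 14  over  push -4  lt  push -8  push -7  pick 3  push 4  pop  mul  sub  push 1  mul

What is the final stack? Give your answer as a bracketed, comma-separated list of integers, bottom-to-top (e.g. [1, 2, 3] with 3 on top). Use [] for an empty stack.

After 'push -6': [-6]
After 'push 14': [-6, 14]
After 'over': [-6, 14, -6]
After 'push -4': [-6, 14, -6, -4]
After 'lt': [-6, 14, 1]
After 'push -8': [-6, 14, 1, -8]
After 'push -7': [-6, 14, 1, -8, -7]
After 'pick 3': [-6, 14, 1, -8, -7, 14]
After 'push 4': [-6, 14, 1, -8, -7, 14, 4]
After 'pop': [-6, 14, 1, -8, -7, 14]
After 'mul': [-6, 14, 1, -8, -98]
After 'sub': [-6, 14, 1, 90]
After 'push 1': [-6, 14, 1, 90, 1]
After 'mul': [-6, 14, 1, 90]

Answer: [-6, 14, 1, 90]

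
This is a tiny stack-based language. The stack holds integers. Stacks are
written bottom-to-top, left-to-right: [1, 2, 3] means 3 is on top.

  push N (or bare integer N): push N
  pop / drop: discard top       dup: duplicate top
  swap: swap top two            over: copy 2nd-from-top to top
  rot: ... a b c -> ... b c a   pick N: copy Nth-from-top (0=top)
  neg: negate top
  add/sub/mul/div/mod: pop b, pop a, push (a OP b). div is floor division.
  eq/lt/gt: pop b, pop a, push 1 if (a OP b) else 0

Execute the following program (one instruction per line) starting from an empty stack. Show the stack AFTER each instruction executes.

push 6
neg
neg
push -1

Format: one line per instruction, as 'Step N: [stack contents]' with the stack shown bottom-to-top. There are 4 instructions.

Step 1: [6]
Step 2: [-6]
Step 3: [6]
Step 4: [6, -1]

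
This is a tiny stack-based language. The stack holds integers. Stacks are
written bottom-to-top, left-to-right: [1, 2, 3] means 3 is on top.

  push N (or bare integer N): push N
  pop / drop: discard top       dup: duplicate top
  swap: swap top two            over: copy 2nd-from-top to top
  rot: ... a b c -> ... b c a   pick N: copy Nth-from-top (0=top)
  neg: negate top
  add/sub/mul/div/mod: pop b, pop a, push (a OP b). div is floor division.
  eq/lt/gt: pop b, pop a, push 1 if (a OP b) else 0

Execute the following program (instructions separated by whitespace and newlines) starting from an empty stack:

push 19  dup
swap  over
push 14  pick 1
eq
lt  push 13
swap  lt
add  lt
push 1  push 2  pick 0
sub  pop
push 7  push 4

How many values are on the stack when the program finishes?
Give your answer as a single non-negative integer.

After 'push 19': stack = [19] (depth 1)
After 'dup': stack = [19, 19] (depth 2)
After 'swap': stack = [19, 19] (depth 2)
After 'over': stack = [19, 19, 19] (depth 3)
After 'push 14': stack = [19, 19, 19, 14] (depth 4)
After 'pick 1': stack = [19, 19, 19, 14, 19] (depth 5)
After 'eq': stack = [19, 19, 19, 0] (depth 4)
After 'lt': stack = [19, 19, 0] (depth 3)
After 'push 13': stack = [19, 19, 0, 13] (depth 4)
After 'swap': stack = [19, 19, 13, 0] (depth 4)
After 'lt': stack = [19, 19, 0] (depth 3)
After 'add': stack = [19, 19] (depth 2)
After 'lt': stack = [0] (depth 1)
After 'push 1': stack = [0, 1] (depth 2)
After 'push 2': stack = [0, 1, 2] (depth 3)
After 'pick 0': stack = [0, 1, 2, 2] (depth 4)
After 'sub': stack = [0, 1, 0] (depth 3)
After 'pop': stack = [0, 1] (depth 2)
After 'push 7': stack = [0, 1, 7] (depth 3)
After 'push 4': stack = [0, 1, 7, 4] (depth 4)

Answer: 4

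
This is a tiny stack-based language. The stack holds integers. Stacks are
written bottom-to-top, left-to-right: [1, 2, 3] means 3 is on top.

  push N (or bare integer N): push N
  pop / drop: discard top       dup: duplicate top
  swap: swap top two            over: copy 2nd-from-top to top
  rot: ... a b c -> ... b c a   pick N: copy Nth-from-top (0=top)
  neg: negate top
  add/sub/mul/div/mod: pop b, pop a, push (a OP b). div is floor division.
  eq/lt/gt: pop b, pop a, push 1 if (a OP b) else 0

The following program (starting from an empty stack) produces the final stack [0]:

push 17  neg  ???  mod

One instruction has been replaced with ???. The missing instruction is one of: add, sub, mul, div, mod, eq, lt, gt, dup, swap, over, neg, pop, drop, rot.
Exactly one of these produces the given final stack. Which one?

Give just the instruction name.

Answer: dup

Derivation:
Stack before ???: [-17]
Stack after ???:  [-17, -17]
The instruction that transforms [-17] -> [-17, -17] is: dup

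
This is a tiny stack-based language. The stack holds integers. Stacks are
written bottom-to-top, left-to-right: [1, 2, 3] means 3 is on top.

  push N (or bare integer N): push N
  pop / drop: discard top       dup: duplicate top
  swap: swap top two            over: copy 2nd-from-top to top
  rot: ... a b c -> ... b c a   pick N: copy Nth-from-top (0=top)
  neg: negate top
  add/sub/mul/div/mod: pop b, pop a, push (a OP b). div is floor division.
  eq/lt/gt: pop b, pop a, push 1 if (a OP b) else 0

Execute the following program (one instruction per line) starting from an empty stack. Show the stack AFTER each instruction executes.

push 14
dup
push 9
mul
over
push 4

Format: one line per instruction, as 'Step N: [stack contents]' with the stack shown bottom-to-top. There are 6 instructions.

Step 1: [14]
Step 2: [14, 14]
Step 3: [14, 14, 9]
Step 4: [14, 126]
Step 5: [14, 126, 14]
Step 6: [14, 126, 14, 4]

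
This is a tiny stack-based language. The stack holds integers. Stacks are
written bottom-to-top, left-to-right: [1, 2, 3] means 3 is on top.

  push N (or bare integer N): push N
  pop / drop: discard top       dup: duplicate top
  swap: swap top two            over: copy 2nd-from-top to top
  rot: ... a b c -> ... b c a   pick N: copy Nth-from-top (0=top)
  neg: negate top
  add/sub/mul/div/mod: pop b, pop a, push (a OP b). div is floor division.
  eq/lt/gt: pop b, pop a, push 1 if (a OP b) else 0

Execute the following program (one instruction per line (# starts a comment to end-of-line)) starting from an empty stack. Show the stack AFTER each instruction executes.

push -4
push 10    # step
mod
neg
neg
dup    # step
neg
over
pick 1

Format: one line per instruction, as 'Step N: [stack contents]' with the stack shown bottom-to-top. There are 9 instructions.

Step 1: [-4]
Step 2: [-4, 10]
Step 3: [6]
Step 4: [-6]
Step 5: [6]
Step 6: [6, 6]
Step 7: [6, -6]
Step 8: [6, -6, 6]
Step 9: [6, -6, 6, -6]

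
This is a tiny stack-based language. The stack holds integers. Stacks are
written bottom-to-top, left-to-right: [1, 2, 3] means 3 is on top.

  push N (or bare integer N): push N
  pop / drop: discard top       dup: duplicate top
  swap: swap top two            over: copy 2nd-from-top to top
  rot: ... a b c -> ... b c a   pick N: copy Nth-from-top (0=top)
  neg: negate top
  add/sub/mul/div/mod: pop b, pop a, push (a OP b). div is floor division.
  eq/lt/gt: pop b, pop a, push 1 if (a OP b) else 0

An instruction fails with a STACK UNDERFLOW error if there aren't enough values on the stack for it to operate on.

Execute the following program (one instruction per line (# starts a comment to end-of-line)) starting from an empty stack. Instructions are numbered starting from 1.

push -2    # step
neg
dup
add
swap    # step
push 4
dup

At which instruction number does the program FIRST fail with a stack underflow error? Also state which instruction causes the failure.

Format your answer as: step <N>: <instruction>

Step 1 ('push -2'): stack = [-2], depth = 1
Step 2 ('neg'): stack = [2], depth = 1
Step 3 ('dup'): stack = [2, 2], depth = 2
Step 4 ('add'): stack = [4], depth = 1
Step 5 ('swap'): needs 2 value(s) but depth is 1 — STACK UNDERFLOW

Answer: step 5: swap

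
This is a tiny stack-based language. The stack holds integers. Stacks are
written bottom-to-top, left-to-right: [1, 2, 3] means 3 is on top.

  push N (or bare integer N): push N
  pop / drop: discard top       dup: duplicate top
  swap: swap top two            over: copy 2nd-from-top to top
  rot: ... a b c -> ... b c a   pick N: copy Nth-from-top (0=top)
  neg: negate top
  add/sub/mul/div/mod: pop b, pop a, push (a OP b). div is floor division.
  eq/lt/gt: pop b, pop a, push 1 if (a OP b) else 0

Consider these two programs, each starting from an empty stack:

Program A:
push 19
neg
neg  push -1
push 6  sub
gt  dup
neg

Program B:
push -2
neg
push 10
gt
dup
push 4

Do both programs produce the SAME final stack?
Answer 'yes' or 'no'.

Answer: no

Derivation:
Program A trace:
  After 'push 19': [19]
  After 'neg': [-19]
  After 'neg': [19]
  After 'push -1': [19, -1]
  After 'push 6': [19, -1, 6]
  After 'sub': [19, -7]
  After 'gt': [1]
  After 'dup': [1, 1]
  After 'neg': [1, -1]
Program A final stack: [1, -1]

Program B trace:
  After 'push -2': [-2]
  After 'neg': [2]
  After 'push 10': [2, 10]
  After 'gt': [0]
  After 'dup': [0, 0]
  After 'push 4': [0, 0, 4]
Program B final stack: [0, 0, 4]
Same: no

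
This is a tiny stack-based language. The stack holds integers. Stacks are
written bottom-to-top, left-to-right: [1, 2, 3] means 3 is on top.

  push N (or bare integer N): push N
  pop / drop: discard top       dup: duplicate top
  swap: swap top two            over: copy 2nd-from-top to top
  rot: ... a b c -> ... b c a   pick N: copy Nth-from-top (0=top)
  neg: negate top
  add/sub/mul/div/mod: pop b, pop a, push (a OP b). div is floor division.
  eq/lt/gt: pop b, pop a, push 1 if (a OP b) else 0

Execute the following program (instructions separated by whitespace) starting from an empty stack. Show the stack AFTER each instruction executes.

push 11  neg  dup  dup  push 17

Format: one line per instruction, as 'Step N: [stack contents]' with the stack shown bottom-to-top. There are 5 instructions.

Step 1: [11]
Step 2: [-11]
Step 3: [-11, -11]
Step 4: [-11, -11, -11]
Step 5: [-11, -11, -11, 17]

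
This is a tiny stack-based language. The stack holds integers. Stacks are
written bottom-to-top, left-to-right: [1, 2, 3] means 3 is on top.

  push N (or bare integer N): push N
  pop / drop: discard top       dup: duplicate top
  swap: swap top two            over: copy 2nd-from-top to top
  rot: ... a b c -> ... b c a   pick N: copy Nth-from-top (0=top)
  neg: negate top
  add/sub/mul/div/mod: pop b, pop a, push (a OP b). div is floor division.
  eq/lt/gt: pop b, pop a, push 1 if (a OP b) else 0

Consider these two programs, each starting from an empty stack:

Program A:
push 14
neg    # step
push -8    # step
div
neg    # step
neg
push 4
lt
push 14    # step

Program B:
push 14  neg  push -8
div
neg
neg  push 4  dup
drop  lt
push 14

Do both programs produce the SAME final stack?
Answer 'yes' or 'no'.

Answer: yes

Derivation:
Program A trace:
  After 'push 14': [14]
  After 'neg': [-14]
  After 'push -8': [-14, -8]
  After 'div': [1]
  After 'neg': [-1]
  After 'neg': [1]
  After 'push 4': [1, 4]
  After 'lt': [1]
  After 'push 14': [1, 14]
Program A final stack: [1, 14]

Program B trace:
  After 'push 14': [14]
  After 'neg': [-14]
  After 'push -8': [-14, -8]
  After 'div': [1]
  After 'neg': [-1]
  After 'neg': [1]
  After 'push 4': [1, 4]
  After 'dup': [1, 4, 4]
  After 'drop': [1, 4]
  After 'lt': [1]
  After 'push 14': [1, 14]
Program B final stack: [1, 14]
Same: yes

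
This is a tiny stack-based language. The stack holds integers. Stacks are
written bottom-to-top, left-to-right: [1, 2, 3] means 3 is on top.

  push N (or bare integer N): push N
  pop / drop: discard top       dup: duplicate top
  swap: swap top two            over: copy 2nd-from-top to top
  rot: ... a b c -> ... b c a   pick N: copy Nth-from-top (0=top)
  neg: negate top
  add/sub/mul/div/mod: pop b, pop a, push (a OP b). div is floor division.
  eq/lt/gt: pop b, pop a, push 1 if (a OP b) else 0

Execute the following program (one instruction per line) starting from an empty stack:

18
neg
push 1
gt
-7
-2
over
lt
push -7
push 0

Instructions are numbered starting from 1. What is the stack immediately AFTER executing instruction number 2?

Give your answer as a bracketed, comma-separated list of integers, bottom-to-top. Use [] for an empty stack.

Step 1 ('18'): [18]
Step 2 ('neg'): [-18]

Answer: [-18]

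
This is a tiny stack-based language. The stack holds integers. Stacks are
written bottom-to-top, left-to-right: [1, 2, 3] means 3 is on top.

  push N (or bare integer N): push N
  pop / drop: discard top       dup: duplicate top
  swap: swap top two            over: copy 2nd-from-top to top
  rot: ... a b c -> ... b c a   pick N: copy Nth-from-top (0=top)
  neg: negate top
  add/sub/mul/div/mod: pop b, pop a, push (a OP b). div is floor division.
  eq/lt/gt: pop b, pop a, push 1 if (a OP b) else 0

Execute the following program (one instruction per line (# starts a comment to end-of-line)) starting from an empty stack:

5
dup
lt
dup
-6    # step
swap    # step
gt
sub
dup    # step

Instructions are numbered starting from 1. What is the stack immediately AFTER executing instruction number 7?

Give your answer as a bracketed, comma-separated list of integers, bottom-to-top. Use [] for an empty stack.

Step 1 ('5'): [5]
Step 2 ('dup'): [5, 5]
Step 3 ('lt'): [0]
Step 4 ('dup'): [0, 0]
Step 5 ('-6'): [0, 0, -6]
Step 6 ('swap'): [0, -6, 0]
Step 7 ('gt'): [0, 0]

Answer: [0, 0]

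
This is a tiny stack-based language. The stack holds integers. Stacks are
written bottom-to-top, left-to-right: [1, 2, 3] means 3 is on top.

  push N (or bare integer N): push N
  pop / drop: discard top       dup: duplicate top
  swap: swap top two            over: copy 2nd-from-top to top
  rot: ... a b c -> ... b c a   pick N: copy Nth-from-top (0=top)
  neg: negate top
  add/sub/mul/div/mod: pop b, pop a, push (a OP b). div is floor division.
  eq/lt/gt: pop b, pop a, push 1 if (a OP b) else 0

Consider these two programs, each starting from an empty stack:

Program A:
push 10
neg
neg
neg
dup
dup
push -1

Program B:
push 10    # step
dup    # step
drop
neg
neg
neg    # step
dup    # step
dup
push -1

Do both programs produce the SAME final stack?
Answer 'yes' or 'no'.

Program A trace:
  After 'push 10': [10]
  After 'neg': [-10]
  After 'neg': [10]
  After 'neg': [-10]
  After 'dup': [-10, -10]
  After 'dup': [-10, -10, -10]
  After 'push -1': [-10, -10, -10, -1]
Program A final stack: [-10, -10, -10, -1]

Program B trace:
  After 'push 10': [10]
  After 'dup': [10, 10]
  After 'drop': [10]
  After 'neg': [-10]
  After 'neg': [10]
  After 'neg': [-10]
  After 'dup': [-10, -10]
  After 'dup': [-10, -10, -10]
  After 'push -1': [-10, -10, -10, -1]
Program B final stack: [-10, -10, -10, -1]
Same: yes

Answer: yes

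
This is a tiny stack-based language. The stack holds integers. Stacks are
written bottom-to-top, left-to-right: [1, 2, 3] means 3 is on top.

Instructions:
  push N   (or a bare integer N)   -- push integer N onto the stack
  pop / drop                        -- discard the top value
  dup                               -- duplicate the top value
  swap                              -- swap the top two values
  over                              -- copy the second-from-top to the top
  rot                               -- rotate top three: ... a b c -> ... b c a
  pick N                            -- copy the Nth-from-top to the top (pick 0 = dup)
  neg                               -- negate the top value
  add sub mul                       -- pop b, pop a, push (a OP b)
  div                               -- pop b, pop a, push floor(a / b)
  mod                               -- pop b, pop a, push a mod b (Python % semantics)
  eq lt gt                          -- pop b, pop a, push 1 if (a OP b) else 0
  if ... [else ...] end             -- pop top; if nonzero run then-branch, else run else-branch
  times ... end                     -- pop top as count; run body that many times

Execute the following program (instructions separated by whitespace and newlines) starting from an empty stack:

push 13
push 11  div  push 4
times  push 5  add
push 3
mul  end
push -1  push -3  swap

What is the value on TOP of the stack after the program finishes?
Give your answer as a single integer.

Answer: -1

Derivation:
After 'push 13': [13]
After 'push 11': [13, 11]
After 'div': [1]
After 'push 4': [1, 4]
After 'times': [1]
After 'push 5': [1, 5]
After 'add': [6]
After 'push 3': [6, 3]
After 'mul': [18]
After 'push 5': [18, 5]
  ...
After 'add': [74]
After 'push 3': [74, 3]
After 'mul': [222]
After 'push 5': [222, 5]
After 'add': [227]
After 'push 3': [227, 3]
After 'mul': [681]
After 'push -1': [681, -1]
After 'push -3': [681, -1, -3]
After 'swap': [681, -3, -1]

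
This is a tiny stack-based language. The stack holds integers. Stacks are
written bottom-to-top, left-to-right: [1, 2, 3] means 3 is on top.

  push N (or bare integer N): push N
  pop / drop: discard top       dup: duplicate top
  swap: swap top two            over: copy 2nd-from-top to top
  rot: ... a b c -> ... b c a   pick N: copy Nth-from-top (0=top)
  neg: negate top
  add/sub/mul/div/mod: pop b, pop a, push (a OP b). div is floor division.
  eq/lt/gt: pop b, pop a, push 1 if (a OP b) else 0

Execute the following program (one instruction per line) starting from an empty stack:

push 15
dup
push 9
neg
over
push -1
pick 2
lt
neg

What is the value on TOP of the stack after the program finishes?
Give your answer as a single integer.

After 'push 15': [15]
After 'dup': [15, 15]
After 'push 9': [15, 15, 9]
After 'neg': [15, 15, -9]
After 'over': [15, 15, -9, 15]
After 'push -1': [15, 15, -9, 15, -1]
After 'pick 2': [15, 15, -9, 15, -1, -9]
After 'lt': [15, 15, -9, 15, 0]
After 'neg': [15, 15, -9, 15, 0]

Answer: 0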